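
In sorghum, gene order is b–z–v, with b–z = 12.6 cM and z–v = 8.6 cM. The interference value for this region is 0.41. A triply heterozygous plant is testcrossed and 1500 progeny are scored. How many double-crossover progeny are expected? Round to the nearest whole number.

10

Map distances give recombination frequencies of 0.126 and 0.086 for the two intervals.
With interference 0.41 (so coincidence = 0.59), expected double-crossover frequency = 0.126 × 0.086 × 0.59 = 0.00639.
Expected number = 0.00639 × 1500 = 9.59 ≈ 10.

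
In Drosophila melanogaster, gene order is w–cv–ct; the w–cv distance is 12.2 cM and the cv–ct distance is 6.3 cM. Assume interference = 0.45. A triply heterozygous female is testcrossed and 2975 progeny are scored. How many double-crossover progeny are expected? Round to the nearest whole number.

Map distances give recombination frequencies of 0.122 and 0.063 for the two intervals.
With interference 0.45 (so coincidence = 0.55), expected double-crossover frequency = 0.122 × 0.063 × 0.55 = 0.00423.
Expected number = 0.00423 × 2975 = 12.58 ≈ 13.

13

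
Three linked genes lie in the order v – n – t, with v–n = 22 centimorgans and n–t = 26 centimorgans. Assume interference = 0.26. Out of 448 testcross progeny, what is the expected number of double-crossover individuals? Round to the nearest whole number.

19

Map distances give recombination frequencies of 0.220 and 0.260 for the two intervals.
With interference 0.26 (so coincidence = 0.74), expected double-crossover frequency = 0.220 × 0.260 × 0.74 = 0.04233.
Expected number = 0.04233 × 448 = 18.96 ≈ 19.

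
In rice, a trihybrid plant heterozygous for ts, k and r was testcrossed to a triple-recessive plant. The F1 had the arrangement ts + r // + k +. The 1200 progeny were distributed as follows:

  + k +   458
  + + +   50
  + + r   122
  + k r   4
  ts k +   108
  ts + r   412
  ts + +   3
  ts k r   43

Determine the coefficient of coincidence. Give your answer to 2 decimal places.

The two rarest classes, ts + + and + k r, are the double crossovers. Comparing them with the parentals, only the r allele has switched, so r is the middle locus and the order is ts – r – k.
ts–r: (230 + 7)/1200 = 0.1975; r–k: (93 + 7)/1200 = 0.0833.
Expected DCO frequency = 0.1975 × 0.0833 ≈ 0.01645; observed = 7/1200 ≈ 0.00583.
Coefficient of coincidence = 0.00583/0.01645 ≈ 0.35.

0.35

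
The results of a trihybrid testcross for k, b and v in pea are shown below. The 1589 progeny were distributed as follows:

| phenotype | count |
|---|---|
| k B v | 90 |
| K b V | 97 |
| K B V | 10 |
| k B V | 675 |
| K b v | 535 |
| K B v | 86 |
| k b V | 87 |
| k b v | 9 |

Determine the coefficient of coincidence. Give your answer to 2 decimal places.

The two most frequent reciprocal classes, k B V and K b v, are the parental types, so the F1 was k B V / K b v.
The two rarest classes, K B V and k b v, are the double crossovers. Comparing them with the parentals, only the k allele has switched, so k is the middle locus and the order is v – k – b.
v–k: (187 + 19)/1589 = 0.1296; k–b: (173 + 19)/1589 = 0.1208.
Expected DCO frequency = 0.1296 × 0.1208 ≈ 0.01566; observed = 19/1589 ≈ 0.01196.
Coefficient of coincidence = 0.01196/0.01566 ≈ 0.76.

0.76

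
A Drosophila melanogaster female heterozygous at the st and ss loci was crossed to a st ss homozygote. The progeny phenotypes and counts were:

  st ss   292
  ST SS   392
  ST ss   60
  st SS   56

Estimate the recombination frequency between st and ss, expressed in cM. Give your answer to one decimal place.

The two most frequent classes, ST SS (392) and st ss (292), are the parental types, so the F1 was ST SS / st ss.
The recombinant classes are ST ss and st SS: 60 + 56 = 116.
Recombination frequency = 116/800 = 0.1450 ≈ 14.5%, i.e. 14.5 cM.

14.5 cM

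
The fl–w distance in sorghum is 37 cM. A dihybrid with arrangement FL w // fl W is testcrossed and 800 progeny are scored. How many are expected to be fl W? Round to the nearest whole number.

252

A map distance of 37 cM corresponds to a recombination frequency of 0.370.
The F1 is FL w / fl W, so fl W is a parental gamete class with expected frequency (1 − r)/2 = 0.630/2 = 0.3150.
Expected number = 0.3150 × 800 = 252.00 ≈ 252.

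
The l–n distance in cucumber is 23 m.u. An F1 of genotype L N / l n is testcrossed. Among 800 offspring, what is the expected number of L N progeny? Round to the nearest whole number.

A map distance of 23 m.u. corresponds to a recombination frequency of 0.230.
The F1 is L N / l n, so L N is a parental gamete class with expected frequency (1 − r)/2 = 0.770/2 = 0.3850.
Expected number = 0.3850 × 800 = 308.00 ≈ 308.

308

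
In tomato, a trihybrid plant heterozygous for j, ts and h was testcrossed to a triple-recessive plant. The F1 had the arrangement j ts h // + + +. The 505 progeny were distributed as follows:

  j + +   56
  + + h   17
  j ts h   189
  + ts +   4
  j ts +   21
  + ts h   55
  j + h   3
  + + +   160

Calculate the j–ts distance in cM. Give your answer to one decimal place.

The two rarest classes, j + h and + ts +, are the double crossovers. Comparing them with the parentals, only the ts allele has switched, so ts is the middle locus and the order is h – ts – j.
Crossovers in the ts–j interval produce the single-crossover classes + ts h and j + + (55 + 56 = 111) plus the double crossovers (7).
RF(ts–j) = (111 + 7) / 505 = 118/505 = 0.2337 → 23.4 cM.

23.4 cM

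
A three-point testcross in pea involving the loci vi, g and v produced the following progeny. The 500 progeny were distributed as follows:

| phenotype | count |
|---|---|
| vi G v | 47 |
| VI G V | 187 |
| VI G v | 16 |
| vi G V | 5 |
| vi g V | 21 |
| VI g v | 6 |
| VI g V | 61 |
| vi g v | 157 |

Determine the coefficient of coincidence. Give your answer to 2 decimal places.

0.96

The two most frequent reciprocal classes, VI G V and vi g v, are the parental types, so the F1 was VI G V / vi g v.
The two rarest classes, vi G V and VI g v, are the double crossovers. Comparing them with the parentals, only the vi allele has switched, so vi is the middle locus and the order is v – vi – g.
v–vi: (37 + 11)/500 = 0.0960; vi–g: (108 + 11)/500 = 0.2380.
Expected DCO frequency = 0.0960 × 0.2380 ≈ 0.02285; observed = 11/500 ≈ 0.02200.
Coefficient of coincidence = 0.02200/0.02285 ≈ 0.96.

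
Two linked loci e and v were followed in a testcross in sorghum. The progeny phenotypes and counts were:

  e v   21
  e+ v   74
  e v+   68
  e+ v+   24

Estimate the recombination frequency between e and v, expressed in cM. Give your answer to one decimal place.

24.1 cM

The two most frequent classes, e+ v (74) and e v+ (68), are the parental types, so the F1 was e+ v / e v+.
The recombinant classes are e+ v+ and e v: 24 + 21 = 45.
Recombination frequency = 45/187 = 0.2406 ≈ 24.1%, i.e. 24.1 cM.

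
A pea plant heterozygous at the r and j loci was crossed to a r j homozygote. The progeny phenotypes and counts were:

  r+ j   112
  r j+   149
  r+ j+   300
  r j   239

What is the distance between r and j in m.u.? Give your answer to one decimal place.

The two most frequent classes, r+ j+ (300) and r j (239), are the parental types, so the F1 was r+ j+ / r j.
The recombinant classes are r+ j and r j+: 112 + 149 = 261.
Recombination frequency = 261/800 = 0.3262 ≈ 32.6%, i.e. 32.6 m.u.

32.6 m.u.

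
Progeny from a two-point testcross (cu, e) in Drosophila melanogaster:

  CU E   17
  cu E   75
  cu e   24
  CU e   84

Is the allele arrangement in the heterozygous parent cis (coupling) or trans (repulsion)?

trans

The two most frequent classes are CU e (84) and cu E (75); these are the parental (non-recombinant) types.
So the F1 carried CU e on one chromosome and cu E on the other — the recessive alleles are on opposite chromosomes (trans / repulsion).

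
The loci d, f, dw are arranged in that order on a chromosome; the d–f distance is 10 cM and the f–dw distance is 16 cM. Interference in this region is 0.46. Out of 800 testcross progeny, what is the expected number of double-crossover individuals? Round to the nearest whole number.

Map distances give recombination frequencies of 0.100 and 0.160 for the two intervals.
With interference 0.46 (so coincidence = 0.54), expected double-crossover frequency = 0.100 × 0.160 × 0.54 = 0.00864.
Expected number = 0.00864 × 800 = 6.91 ≈ 7.

7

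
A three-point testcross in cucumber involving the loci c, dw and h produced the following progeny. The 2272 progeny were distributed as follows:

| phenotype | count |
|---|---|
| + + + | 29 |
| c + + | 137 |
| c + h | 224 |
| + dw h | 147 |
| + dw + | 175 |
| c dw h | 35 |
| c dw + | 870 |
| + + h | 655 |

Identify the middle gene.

h

The two most frequent reciprocal classes, + + h and c dw +, are the parental types, so the F1 was + + h / c dw +.
The two rarest classes, + + + and c dw h, are the double crossovers. Comparing them with the parentals, only the h allele has switched, so h is the middle locus and the order is dw – h – c.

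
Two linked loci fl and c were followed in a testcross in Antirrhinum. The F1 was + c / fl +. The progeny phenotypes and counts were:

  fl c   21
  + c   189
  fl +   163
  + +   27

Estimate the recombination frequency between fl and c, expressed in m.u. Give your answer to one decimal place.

The recombinant classes are + + and fl c: 27 + 21 = 48.
Recombination frequency = 48/400 = 0.1200 ≈ 12.0%, i.e. 12.0 m.u.

12.0 m.u.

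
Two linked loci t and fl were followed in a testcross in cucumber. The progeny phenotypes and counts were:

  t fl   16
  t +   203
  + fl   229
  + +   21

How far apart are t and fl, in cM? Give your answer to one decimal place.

7.9 cM

The two most frequent classes, + fl (229) and t + (203), are the parental types, so the F1 was + fl / t +.
The recombinant classes are + + and t fl: 21 + 16 = 37.
Recombination frequency = 37/469 = 0.0789 ≈ 7.9%, i.e. 7.9 cM.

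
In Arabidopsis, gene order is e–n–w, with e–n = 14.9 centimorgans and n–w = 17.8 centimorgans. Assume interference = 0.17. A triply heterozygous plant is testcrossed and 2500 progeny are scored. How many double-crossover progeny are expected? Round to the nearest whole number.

55

Map distances give recombination frequencies of 0.149 and 0.178 for the two intervals.
With interference 0.17 (so coincidence = 0.83), expected double-crossover frequency = 0.149 × 0.178 × 0.83 = 0.02201.
Expected number = 0.02201 × 2500 = 55.03 ≈ 55.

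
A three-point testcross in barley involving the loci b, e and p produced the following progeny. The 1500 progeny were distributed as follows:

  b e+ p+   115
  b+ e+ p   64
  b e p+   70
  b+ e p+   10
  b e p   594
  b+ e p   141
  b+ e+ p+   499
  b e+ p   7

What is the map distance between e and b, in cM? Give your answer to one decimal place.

18.2 cM

The two most frequent reciprocal classes, b+ e+ p+ and b e p, are the parental types, so the F1 was b+ e+ p+ / b e p.
The two rarest classes, b+ e p+ and b e+ p, are the double crossovers. Comparing them with the parentals, only the e allele has switched, so e is the middle locus and the order is b – e – p.
Crossovers in the b–e interval produce the single-crossover classes b e+ p+ and b+ e p (115 + 141 = 256) plus the double crossovers (17).
RF(b–e) = (256 + 17) / 1500 = 273/1500 = 0.1820 → 18.2 cM.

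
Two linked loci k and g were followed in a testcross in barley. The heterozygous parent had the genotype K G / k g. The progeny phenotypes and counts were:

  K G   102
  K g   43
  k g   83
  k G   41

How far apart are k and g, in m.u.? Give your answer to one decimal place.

The recombinant classes are K g and k G: 43 + 41 = 84.
Recombination frequency = 84/269 = 0.3123 ≈ 31.2%, i.e. 31.2 m.u.

31.2 m.u.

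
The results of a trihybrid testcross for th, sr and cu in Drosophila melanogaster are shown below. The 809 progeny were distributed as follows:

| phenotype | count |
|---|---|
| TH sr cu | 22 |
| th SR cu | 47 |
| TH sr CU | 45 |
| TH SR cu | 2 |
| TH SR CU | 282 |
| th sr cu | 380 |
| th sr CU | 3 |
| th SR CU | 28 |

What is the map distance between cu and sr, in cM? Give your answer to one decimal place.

The two most frequent reciprocal classes, TH SR CU and th sr cu, are the parental types, so the F1 was TH SR CU / th sr cu.
The two rarest classes, TH SR cu and th sr CU, are the double crossovers. Comparing them with the parentals, only the cu allele has switched, so cu is the middle locus and the order is th – cu – sr.
Crossovers in the cu–sr interval produce the single-crossover classes TH sr CU and th SR cu (45 + 47 = 92) plus the double crossovers (5).
RF(cu–sr) = (92 + 5) / 809 = 97/809 = 0.1199 → 12.0 cM.

12.0 cM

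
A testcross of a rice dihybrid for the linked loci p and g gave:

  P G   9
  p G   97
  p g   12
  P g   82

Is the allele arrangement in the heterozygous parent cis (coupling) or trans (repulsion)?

The two most frequent classes are P g (82) and p G (97); these are the parental (non-recombinant) types.
So the F1 carried P g on one chromosome and p G on the other — the recessive alleles are on opposite chromosomes (trans / repulsion).

trans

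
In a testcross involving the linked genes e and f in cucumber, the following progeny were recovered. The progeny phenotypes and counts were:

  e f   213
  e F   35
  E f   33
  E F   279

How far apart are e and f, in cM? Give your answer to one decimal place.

The two most frequent classes, E F (279) and e f (213), are the parental types, so the F1 was E F / e f.
The recombinant classes are E f and e F: 33 + 35 = 68.
Recombination frequency = 68/560 = 0.1214 ≈ 12.1%, i.e. 12.1 cM.

12.1 cM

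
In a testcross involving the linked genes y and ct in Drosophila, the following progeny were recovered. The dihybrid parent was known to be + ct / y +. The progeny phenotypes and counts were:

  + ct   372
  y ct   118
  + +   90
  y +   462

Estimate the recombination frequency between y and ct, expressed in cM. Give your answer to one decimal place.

20.0 cM

The recombinant classes are + + and y ct: 90 + 118 = 208.
Recombination frequency = 208/1042 = 0.1996 ≈ 20.0%, i.e. 20.0 cM.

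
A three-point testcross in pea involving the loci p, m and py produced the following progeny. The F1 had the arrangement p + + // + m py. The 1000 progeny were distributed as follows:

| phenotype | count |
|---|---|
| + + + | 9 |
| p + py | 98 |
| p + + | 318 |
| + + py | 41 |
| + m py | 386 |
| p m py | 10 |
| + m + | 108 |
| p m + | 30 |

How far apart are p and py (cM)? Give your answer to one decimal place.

22.5 cM

The two rarest classes, + + + and p m py, are the double crossovers. Comparing them with the parentals, only the p allele has switched, so p is the middle locus and the order is py – p – m.
Crossovers in the py–p interval produce the single-crossover classes p + py and + m + (98 + 108 = 206) plus the double crossovers (19).
RF(py–p) = (206 + 19) / 1000 = 225/1000 = 0.2250 → 22.5 cM.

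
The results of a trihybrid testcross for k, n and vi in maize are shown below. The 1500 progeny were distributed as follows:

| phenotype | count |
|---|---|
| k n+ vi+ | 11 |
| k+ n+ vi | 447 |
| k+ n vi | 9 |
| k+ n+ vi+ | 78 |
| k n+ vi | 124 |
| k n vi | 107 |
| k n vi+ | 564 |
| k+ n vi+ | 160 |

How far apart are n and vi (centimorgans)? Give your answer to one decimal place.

13.7 centimorgans

The two most frequent reciprocal classes, k+ n+ vi and k n vi+, are the parental types, so the F1 was k+ n+ vi / k n vi+.
The two rarest classes, k+ n vi and k n+ vi+, are the double crossovers. Comparing them with the parentals, only the n allele has switched, so n is the middle locus and the order is k – n – vi.
Crossovers in the n–vi interval produce the single-crossover classes k+ n+ vi+ and k n vi (78 + 107 = 185) plus the double crossovers (20).
RF(n–vi) = (185 + 20) / 1500 = 205/1500 = 0.1367 → 13.7 centimorgans.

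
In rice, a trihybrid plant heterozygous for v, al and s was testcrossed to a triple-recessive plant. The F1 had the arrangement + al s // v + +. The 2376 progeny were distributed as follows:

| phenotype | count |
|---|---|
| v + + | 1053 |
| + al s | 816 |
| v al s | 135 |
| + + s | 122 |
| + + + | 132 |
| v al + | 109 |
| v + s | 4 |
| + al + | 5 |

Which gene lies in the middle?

s

The two rarest classes, + al + and v + s, are the double crossovers. Comparing them with the parentals, only the s allele has switched, so s is the middle locus and the order is v – s – al.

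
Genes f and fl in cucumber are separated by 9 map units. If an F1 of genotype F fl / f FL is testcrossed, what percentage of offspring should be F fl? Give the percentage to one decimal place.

A map distance of 9 map units corresponds to a recombination frequency of 0.090.
The F1 is F fl / f FL, so F fl is a parental gamete class with expected frequency (1 − r)/2 = 0.910/2 = 0.4550.
That is 0.4550 = 45.5% of the progeny.

45.5%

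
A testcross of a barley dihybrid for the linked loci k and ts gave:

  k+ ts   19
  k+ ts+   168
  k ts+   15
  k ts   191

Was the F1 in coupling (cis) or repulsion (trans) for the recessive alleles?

cis

The two most frequent classes are k+ ts+ (168) and k ts (191); these are the parental (non-recombinant) types.
So the F1 carried k+ ts+ on one chromosome and k ts on the other — the recessive alleles are on the same chromosome (cis / coupling).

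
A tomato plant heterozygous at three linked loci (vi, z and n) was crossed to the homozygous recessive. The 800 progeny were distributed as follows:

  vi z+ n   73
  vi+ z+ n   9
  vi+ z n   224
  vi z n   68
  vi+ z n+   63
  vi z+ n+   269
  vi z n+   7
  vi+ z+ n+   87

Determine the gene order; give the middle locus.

The two most frequent reciprocal classes, vi z+ n+ and vi+ z n, are the parental types, so the F1 was vi z+ n+ / vi+ z n.
The two rarest classes, vi z n+ and vi+ z+ n, are the double crossovers. Comparing them with the parentals, only the z allele has switched, so z is the middle locus and the order is n – z – vi.

z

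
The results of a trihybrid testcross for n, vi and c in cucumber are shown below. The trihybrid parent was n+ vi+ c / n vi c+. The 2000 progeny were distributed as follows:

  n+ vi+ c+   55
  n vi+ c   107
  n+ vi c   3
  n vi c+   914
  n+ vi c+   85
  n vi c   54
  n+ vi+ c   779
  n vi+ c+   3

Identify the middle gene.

vi

The two rarest classes, n+ vi c and n vi+ c+, are the double crossovers. Comparing them with the parentals, only the vi allele has switched, so vi is the middle locus and the order is c – vi – n.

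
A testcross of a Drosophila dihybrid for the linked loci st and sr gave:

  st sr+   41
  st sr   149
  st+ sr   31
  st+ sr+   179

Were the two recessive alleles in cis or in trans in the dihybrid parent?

The two most frequent classes are st+ sr+ (179) and st sr (149); these are the parental (non-recombinant) types.
So the F1 carried st+ sr+ on one chromosome and st sr on the other — the recessive alleles are on the same chromosome (cis / coupling).

cis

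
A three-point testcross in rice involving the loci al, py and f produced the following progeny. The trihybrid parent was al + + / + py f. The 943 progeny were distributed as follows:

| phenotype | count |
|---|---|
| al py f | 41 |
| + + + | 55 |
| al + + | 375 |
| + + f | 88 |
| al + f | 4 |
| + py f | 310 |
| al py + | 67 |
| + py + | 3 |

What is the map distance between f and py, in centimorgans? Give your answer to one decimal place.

The two rarest classes, al + f and + py +, are the double crossovers. Comparing them with the parentals, only the f allele has switched, so f is the middle locus and the order is py – f – al.
Crossovers in the py–f interval produce the single-crossover classes al py + and + + f (67 + 88 = 155) plus the double crossovers (7).
RF(py–f) = (155 + 7) / 943 = 162/943 = 0.1718 → 17.2 centimorgans.

17.2 centimorgans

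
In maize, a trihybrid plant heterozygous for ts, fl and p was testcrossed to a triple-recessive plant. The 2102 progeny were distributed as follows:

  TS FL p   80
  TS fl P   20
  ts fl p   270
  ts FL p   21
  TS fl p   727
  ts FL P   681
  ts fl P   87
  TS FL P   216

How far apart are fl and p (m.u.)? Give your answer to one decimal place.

9.9 m.u.

The two most frequent reciprocal classes, ts FL P and TS fl p, are the parental types, so the F1 was ts FL P / TS fl p.
The two rarest classes, ts FL p and TS fl P, are the double crossovers. Comparing them with the parentals, only the p allele has switched, so p is the middle locus and the order is ts – p – fl.
Crossovers in the p–fl interval produce the single-crossover classes ts fl P and TS FL p (87 + 80 = 167) plus the double crossovers (41).
RF(p–fl) = (167 + 41) / 2102 = 208/2102 = 0.0990 → 9.9 m.u.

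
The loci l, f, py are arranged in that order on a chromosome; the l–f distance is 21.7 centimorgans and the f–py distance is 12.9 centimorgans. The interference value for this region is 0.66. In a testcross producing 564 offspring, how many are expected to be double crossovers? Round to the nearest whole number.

5

Map distances give recombination frequencies of 0.217 and 0.129 for the two intervals.
With interference 0.66 (so coincidence = 0.34), expected double-crossover frequency = 0.217 × 0.129 × 0.34 = 0.00952.
Expected number = 0.00952 × 564 = 5.37 ≈ 5.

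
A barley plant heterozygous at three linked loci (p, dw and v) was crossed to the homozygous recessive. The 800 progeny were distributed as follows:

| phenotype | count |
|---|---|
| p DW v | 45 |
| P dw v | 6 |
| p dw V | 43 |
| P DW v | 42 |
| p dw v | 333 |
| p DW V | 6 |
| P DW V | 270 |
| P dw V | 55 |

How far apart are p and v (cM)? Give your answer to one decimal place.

12.1 cM

The two most frequent reciprocal classes, P DW V and p dw v, are the parental types, so the F1 was P DW V / p dw v.
The two rarest classes, p DW V and P dw v, are the double crossovers. Comparing them with the parentals, only the p allele has switched, so p is the middle locus and the order is v – p – dw.
Crossovers in the v–p interval produce the single-crossover classes P DW v and p dw V (42 + 43 = 85) plus the double crossovers (12).
RF(v–p) = (85 + 12) / 800 = 97/800 = 0.1212 → 12.1 cM.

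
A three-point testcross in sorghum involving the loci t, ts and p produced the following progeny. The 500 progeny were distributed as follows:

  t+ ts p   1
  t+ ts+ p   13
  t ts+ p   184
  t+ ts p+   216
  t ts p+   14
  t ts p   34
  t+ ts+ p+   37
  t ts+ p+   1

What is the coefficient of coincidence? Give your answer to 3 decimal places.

0.472

The two most frequent reciprocal classes, t+ ts p+ and t ts+ p, are the parental types, so the F1 was t+ ts p+ / t ts+ p.
The two rarest classes, t+ ts p and t ts+ p+, are the double crossovers. Comparing them with the parentals, only the p allele has switched, so p is the middle locus and the order is t – p – ts.
t–p: (27 + 2)/500 = 0.0580; p–ts: (71 + 2)/500 = 0.1460.
Expected DCO frequency = 0.0580 × 0.1460 ≈ 0.00847; observed = 2/500 ≈ 0.00400.
Coefficient of coincidence = 0.00400/0.00847 ≈ 0.472.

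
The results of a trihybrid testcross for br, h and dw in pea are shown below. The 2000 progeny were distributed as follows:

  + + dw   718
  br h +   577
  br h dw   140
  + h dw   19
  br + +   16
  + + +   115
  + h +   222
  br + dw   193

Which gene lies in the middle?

The two most frequent reciprocal classes, + + dw and br h +, are the parental types, so the F1 was + + dw / br h +.
The two rarest classes, + h dw and br + +, are the double crossovers. Comparing them with the parentals, only the h allele has switched, so h is the middle locus and the order is dw – h – br.

h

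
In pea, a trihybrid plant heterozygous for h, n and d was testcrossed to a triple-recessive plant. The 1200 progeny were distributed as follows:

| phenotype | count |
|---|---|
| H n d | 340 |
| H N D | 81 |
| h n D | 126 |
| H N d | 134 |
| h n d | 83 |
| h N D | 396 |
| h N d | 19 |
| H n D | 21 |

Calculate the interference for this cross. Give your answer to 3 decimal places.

The two most frequent reciprocal classes, H n d and h N D, are the parental types, so the F1 was H n d / h N D.
The two rarest classes, H n D and h N d, are the double crossovers. Comparing them with the parentals, only the d allele has switched, so d is the middle locus and the order is n – d – h.
n–d: (260 + 40)/1200 = 0.2500; d–h: (164 + 40)/1200 = 0.1700.
Expected DCO frequency = 0.2500 × 0.1700 ≈ 0.04250; observed = 40/1200 ≈ 0.03333.
Coefficient of coincidence = 0.03333/0.04250 ≈ 0.784; interference = 1 − 0.784 = 0.216.

0.216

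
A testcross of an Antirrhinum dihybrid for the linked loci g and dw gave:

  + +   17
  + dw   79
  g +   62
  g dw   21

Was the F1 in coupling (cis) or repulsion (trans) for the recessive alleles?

The two most frequent classes are + dw (79) and g + (62); these are the parental (non-recombinant) types.
So the F1 carried + dw on one chromosome and g + on the other — the recessive alleles are on opposite chromosomes (trans / repulsion).

trans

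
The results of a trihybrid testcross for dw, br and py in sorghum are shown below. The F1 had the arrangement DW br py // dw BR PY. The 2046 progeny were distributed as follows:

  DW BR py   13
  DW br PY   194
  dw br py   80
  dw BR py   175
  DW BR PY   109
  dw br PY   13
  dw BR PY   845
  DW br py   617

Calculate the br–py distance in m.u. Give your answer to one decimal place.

The two rarest classes, DW BR py and dw br PY, are the double crossovers. Comparing them with the parentals, only the br allele has switched, so br is the middle locus and the order is dw – br – py.
Crossovers in the br–py interval produce the single-crossover classes DW br PY and dw BR py (194 + 175 = 369) plus the double crossovers (26).
RF(br–py) = (369 + 26) / 2046 = 395/2046 = 0.1931 → 19.3 m.u.

19.3 m.u.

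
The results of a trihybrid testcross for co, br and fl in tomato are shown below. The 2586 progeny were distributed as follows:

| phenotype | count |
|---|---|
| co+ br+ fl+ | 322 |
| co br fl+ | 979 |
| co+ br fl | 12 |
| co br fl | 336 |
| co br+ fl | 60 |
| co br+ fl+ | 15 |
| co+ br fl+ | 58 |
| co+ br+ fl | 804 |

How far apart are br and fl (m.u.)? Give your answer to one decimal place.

26.5 m.u.

The two most frequent reciprocal classes, co+ br+ fl and co br fl+, are the parental types, so the F1 was co+ br+ fl / co br fl+.
The two rarest classes, co+ br fl and co br+ fl+, are the double crossovers. Comparing them with the parentals, only the br allele has switched, so br is the middle locus and the order is co – br – fl.
Crossovers in the br–fl interval produce the single-crossover classes co+ br+ fl+ and co br fl (322 + 336 = 658) plus the double crossovers (27).
RF(br–fl) = (658 + 27) / 2586 = 685/2586 = 0.2649 → 26.5 m.u.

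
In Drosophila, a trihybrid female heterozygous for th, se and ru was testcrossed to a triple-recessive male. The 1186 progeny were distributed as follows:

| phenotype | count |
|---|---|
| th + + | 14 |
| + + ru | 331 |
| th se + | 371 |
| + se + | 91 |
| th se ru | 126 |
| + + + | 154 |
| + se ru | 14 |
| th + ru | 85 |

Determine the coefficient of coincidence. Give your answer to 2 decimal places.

The two most frequent reciprocal classes, + + ru and th se +, are the parental types, so the F1 was + + ru / th se +.
The two rarest classes, + se ru and th + +, are the double crossovers. Comparing them with the parentals, only the se allele has switched, so se is the middle locus and the order is ru – se – th.
ru–se: (280 + 28)/1186 = 0.2597; se–th: (176 + 28)/1186 = 0.1720.
Expected DCO frequency = 0.2597 × 0.1720 ≈ 0.04467; observed = 28/1186 ≈ 0.02361.
Coefficient of coincidence = 0.02361/0.04467 ≈ 0.53.

0.53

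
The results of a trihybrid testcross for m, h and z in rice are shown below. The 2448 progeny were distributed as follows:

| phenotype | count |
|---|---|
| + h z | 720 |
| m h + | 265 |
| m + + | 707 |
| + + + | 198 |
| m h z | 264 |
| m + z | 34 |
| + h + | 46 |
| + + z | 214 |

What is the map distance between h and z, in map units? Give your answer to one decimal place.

22.8 map units

The two most frequent reciprocal classes, + h z and m + +, are the parental types, so the F1 was + h z / m + +.
The two rarest classes, + h + and m + z, are the double crossovers. Comparing them with the parentals, only the z allele has switched, so z is the middle locus and the order is m – z – h.
Crossovers in the z–h interval produce the single-crossover classes + + z and m h + (214 + 265 = 479) plus the double crossovers (80).
RF(z–h) = (479 + 80) / 2448 = 559/2448 = 0.2283 → 22.8 map units.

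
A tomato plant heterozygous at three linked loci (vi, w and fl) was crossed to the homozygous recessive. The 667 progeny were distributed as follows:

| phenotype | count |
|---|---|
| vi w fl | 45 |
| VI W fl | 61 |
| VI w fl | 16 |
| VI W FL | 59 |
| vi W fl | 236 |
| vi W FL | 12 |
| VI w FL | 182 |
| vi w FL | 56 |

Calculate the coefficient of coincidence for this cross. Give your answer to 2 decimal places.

0.98

The two most frequent reciprocal classes, VI w FL and vi W fl, are the parental types, so the F1 was VI w FL / vi W fl.
The two rarest classes, VI w fl and vi W FL, are the double crossovers. Comparing them with the parentals, only the fl allele has switched, so fl is the middle locus and the order is vi – fl – w.
vi–fl: (117 + 28)/667 = 0.2174; fl–w: (104 + 28)/667 = 0.1979.
Expected DCO frequency = 0.2174 × 0.1979 ≈ 0.04302; observed = 28/667 ≈ 0.04198.
Coefficient of coincidence = 0.04198/0.04302 ≈ 0.98.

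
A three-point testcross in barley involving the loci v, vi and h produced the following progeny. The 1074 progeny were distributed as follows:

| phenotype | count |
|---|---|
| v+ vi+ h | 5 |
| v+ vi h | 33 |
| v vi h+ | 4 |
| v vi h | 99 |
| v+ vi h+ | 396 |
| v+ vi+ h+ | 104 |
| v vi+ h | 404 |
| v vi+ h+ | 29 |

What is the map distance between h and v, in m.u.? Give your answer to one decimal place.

6.6 m.u.

The two most frequent reciprocal classes, v vi+ h and v+ vi h+, are the parental types, so the F1 was v vi+ h / v+ vi h+.
The two rarest classes, v+ vi+ h and v vi h+, are the double crossovers. Comparing them with the parentals, only the v allele has switched, so v is the middle locus and the order is h – v – vi.
Crossovers in the h–v interval produce the single-crossover classes v vi+ h+ and v+ vi h (29 + 33 = 62) plus the double crossovers (9).
RF(h–v) = (62 + 9) / 1074 = 71/1074 = 0.0661 → 6.6 m.u.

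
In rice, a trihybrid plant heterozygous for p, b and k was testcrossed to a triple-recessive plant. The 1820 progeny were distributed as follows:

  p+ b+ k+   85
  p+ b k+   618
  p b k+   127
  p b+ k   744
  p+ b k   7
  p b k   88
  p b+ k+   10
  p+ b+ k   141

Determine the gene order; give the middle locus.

k

The two most frequent reciprocal classes, p b+ k and p+ b k+, are the parental types, so the F1 was p b+ k / p+ b k+.
The two rarest classes, p b+ k+ and p+ b k, are the double crossovers. Comparing them with the parentals, only the k allele has switched, so k is the middle locus and the order is p – k – b.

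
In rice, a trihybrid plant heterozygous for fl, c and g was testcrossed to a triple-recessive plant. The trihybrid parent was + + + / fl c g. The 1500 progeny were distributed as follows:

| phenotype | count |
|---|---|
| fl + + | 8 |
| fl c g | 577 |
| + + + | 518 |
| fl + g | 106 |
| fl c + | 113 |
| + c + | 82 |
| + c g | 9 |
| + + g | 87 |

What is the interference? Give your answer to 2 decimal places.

The two rarest classes, fl + + and + c g, are the double crossovers. Comparing them with the parentals, only the fl allele has switched, so fl is the middle locus and the order is g – fl – c.
g–fl: (200 + 17)/1500 = 0.1447; fl–c: (188 + 17)/1500 = 0.1367.
Expected DCO frequency = 0.1447 × 0.1367 ≈ 0.01978; observed = 17/1500 ≈ 0.01133.
Coefficient of coincidence = 0.01133/0.01978 ≈ 0.57; interference = 1 − 0.57 = 0.43.

0.43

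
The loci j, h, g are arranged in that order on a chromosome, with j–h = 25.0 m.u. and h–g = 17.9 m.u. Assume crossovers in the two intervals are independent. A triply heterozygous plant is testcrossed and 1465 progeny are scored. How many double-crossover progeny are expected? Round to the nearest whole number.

66

Map distances give recombination frequencies of 0.250 and 0.179 for the two intervals.
With no interference, expected double-crossover frequency = 0.250 × 0.179 = 0.04475.
Expected number = 0.04475 × 1465 = 65.56 ≈ 66.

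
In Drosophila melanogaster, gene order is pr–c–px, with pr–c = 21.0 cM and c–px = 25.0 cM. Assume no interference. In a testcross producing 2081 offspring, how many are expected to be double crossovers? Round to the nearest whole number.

109

Map distances give recombination frequencies of 0.210 and 0.250 for the two intervals.
With no interference, expected double-crossover frequency = 0.210 × 0.250 = 0.05250.
Expected number = 0.05250 × 2081 = 109.25 ≈ 109.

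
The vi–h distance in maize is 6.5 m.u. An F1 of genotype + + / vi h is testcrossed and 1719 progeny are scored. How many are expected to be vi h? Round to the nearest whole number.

A map distance of 6.5 m.u. corresponds to a recombination frequency of 0.065.
The F1 is + + / vi h, so vi h is a parental gamete class with expected frequency (1 − r)/2 = 0.935/2 = 0.4675.
Expected number = 0.4675 × 1719 = 803.63 ≈ 804.

804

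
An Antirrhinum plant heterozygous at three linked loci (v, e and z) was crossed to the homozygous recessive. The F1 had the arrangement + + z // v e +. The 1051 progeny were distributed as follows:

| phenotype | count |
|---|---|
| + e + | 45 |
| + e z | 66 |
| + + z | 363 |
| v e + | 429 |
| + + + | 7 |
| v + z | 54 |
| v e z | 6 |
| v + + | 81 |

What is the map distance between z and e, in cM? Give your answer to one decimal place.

The two rarest classes, + + + and v e z, are the double crossovers. Comparing them with the parentals, only the z allele has switched, so z is the middle locus and the order is e – z – v.
Crossovers in the e–z interval produce the single-crossover classes + e z and v + + (66 + 81 = 147) plus the double crossovers (13).
RF(e–z) = (147 + 13) / 1051 = 160/1051 = 0.1522 → 15.2 cM.

15.2 cM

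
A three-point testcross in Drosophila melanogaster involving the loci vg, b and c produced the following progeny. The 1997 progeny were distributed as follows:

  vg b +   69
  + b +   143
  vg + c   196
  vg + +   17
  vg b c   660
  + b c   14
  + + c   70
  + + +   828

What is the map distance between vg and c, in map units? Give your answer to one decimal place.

The two most frequent reciprocal classes, vg b c and + + +, are the parental types, so the F1 was vg b c / + + +.
The two rarest classes, + b c and vg + +, are the double crossovers. Comparing them with the parentals, only the vg allele has switched, so vg is the middle locus and the order is c – vg – b.
Crossovers in the c–vg interval produce the single-crossover classes vg b + and + + c (69 + 70 = 139) plus the double crossovers (31).
RF(c–vg) = (139 + 31) / 1997 = 170/1997 = 0.0851 → 8.5 map units.

8.5 map units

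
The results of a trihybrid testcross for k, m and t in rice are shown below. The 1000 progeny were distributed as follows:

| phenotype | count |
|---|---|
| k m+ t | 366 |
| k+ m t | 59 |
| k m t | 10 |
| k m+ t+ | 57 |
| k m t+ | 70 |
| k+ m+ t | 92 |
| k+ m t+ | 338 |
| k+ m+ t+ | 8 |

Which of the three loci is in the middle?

The two most frequent reciprocal classes, k m+ t and k+ m t+, are the parental types, so the F1 was k m+ t / k+ m t+.
The two rarest classes, k m t and k+ m+ t+, are the double crossovers. Comparing them with the parentals, only the m allele has switched, so m is the middle locus and the order is k – m – t.

m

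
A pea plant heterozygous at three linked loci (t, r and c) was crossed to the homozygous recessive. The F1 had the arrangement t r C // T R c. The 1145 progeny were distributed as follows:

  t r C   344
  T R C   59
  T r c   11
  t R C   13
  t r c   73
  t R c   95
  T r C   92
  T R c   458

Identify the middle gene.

r

The two rarest classes, t R C and T r c, are the double crossovers. Comparing them with the parentals, only the r allele has switched, so r is the middle locus and the order is c – r – t.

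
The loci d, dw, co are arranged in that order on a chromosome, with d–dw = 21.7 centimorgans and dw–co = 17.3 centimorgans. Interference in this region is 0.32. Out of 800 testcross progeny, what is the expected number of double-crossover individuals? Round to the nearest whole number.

Map distances give recombination frequencies of 0.217 and 0.173 for the two intervals.
With interference 0.32 (so coincidence = 0.68), expected double-crossover frequency = 0.217 × 0.173 × 0.68 = 0.02553.
Expected number = 0.02553 × 800 = 20.42 ≈ 20.

20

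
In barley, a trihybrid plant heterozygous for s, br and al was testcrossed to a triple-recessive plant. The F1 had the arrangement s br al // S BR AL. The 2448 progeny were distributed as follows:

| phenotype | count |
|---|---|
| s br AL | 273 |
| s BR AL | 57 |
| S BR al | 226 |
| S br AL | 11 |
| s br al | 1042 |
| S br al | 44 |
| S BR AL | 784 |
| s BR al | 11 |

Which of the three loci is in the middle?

br

The two rarest classes, s BR al and S br AL, are the double crossovers. Comparing them with the parentals, only the br allele has switched, so br is the middle locus and the order is al – br – s.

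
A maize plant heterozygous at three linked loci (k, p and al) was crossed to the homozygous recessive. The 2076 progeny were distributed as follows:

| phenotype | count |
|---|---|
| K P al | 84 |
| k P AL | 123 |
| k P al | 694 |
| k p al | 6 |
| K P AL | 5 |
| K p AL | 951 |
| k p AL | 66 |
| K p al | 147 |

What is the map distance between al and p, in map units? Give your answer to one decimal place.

13.5 map units

The two most frequent reciprocal classes, k P al and K p AL, are the parental types, so the F1 was k P al / K p AL.
The two rarest classes, k p al and K P AL, are the double crossovers. Comparing them with the parentals, only the p allele has switched, so p is the middle locus and the order is k – p – al.
Crossovers in the p–al interval produce the single-crossover classes k P AL and K p al (123 + 147 = 270) plus the double crossovers (11).
RF(p–al) = (270 + 11) / 2076 = 281/2076 = 0.1354 → 13.5 map units.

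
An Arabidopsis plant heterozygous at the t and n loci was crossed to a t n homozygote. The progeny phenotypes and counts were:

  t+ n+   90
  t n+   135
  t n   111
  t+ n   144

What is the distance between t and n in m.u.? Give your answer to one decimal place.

41.9 m.u.

The two most frequent classes, t+ n (144) and t n+ (135), are the parental types, so the F1 was t+ n / t n+.
The recombinant classes are t+ n+ and t n: 90 + 111 = 201.
Recombination frequency = 201/480 = 0.4188 ≈ 41.9%, i.e. 41.9 m.u.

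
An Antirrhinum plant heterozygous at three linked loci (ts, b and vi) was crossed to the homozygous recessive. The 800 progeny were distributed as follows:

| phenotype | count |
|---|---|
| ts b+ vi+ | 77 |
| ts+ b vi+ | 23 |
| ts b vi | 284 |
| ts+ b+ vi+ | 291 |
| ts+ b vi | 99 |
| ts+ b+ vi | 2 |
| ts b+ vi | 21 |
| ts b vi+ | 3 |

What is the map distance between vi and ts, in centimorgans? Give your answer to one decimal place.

22.6 centimorgans

The two most frequent reciprocal classes, ts b vi and ts+ b+ vi+, are the parental types, so the F1 was ts b vi / ts+ b+ vi+.
The two rarest classes, ts b vi+ and ts+ b+ vi, are the double crossovers. Comparing them with the parentals, only the vi allele has switched, so vi is the middle locus and the order is ts – vi – b.
Crossovers in the ts–vi interval produce the single-crossover classes ts+ b vi and ts b+ vi+ (99 + 77 = 176) plus the double crossovers (5).
RF(ts–vi) = (176 + 5) / 800 = 181/800 = 0.2263 → 22.6 centimorgans.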